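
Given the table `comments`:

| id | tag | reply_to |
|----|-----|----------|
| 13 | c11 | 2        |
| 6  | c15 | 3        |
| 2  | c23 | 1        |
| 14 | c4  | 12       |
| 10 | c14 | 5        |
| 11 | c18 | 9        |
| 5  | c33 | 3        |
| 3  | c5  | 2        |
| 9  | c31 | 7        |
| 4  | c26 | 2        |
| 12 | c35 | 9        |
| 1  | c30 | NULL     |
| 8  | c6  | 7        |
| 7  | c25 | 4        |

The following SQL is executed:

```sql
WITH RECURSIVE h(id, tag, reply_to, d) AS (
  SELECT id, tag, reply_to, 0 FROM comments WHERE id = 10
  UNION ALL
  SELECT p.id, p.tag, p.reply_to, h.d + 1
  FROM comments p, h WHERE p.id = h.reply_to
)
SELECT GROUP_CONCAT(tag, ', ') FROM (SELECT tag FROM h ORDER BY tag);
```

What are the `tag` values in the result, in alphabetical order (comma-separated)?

c14, c23, c30, c33, c5

Base: id=10 (c14), reply_to=5, d 0.
Iteration 1: join on id=5 -> c33 (id 5, reply_to=3, d 1).
Iteration 2: join on id=3 -> c5 (id 3, reply_to=2, d 2).
Iteration 3: join on id=2 -> c23 (id 2, reply_to=1, d 3).
Iteration 4: join on id=1 -> c30 (id 1, reply_to=NULL, d 4).
Iteration 5: reply_to is NULL; no match; recursion stops.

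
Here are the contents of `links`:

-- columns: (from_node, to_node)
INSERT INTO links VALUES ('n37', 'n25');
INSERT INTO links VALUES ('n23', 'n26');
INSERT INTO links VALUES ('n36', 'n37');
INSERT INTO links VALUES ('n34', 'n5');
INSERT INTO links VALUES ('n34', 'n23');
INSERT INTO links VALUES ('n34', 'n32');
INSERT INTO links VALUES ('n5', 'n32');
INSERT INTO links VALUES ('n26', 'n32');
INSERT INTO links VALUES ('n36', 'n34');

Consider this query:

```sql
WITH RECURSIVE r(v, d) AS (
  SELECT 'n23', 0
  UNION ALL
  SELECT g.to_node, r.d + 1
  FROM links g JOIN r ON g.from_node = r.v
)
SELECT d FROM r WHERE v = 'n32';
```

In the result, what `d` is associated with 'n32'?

Base: (n23, d=0).
Iteration 1: edges from {n23} -> (n26, d=1).
Iteration 2: edges from {n26} -> (n32, d=2).
Iteration 3: no outgoing edges from {n32}; recursion stops.

2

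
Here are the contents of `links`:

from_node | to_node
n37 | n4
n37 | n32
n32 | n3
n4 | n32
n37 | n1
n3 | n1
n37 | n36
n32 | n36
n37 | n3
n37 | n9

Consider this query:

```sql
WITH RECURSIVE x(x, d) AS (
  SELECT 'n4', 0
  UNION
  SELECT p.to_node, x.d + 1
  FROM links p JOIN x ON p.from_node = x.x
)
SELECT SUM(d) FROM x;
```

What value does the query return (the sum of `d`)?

8

Base: (n4, d=0).
Iteration 1: edges from {n4} -> (n32, d=1).
Iteration 2: edges from {n32} -> (n3, d=2), (n36, d=2).
Iteration 3: edges from {n3,n36} -> (n1, d=3).
Iteration 4: no outgoing edges from {n1}; recursion stops.
SUM(d) = 0 + 1 + 2 + 2 + 3 = 8.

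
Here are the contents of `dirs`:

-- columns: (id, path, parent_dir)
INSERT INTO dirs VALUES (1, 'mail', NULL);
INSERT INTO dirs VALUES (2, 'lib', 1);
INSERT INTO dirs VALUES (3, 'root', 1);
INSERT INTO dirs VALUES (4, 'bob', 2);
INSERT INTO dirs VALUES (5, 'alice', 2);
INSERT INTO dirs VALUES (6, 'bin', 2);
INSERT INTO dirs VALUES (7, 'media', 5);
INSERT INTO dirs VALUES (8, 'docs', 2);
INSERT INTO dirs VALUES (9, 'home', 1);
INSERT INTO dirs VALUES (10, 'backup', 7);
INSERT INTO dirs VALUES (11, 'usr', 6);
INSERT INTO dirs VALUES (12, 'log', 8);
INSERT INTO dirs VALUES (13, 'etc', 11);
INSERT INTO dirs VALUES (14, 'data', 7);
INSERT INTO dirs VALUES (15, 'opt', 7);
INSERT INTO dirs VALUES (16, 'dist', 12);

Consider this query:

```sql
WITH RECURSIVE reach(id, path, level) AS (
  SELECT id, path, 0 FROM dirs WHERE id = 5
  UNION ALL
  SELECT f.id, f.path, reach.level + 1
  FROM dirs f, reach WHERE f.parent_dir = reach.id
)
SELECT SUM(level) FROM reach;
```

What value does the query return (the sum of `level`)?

7

Base: id=5 (alice) at level 0.
Iteration 1: rows with parent_dir in {5} -> media (id 7, level 1).
Iteration 2: rows with parent_dir in {7} -> backup (id 10, level 2), data (id 14, level 2), opt (id 15, level 2).
Iteration 3: no rows with parent_dir in {10,14,15}; recursion stops.
SUM(level) = 0 + 1 + 2 + 2 + 2 = 7.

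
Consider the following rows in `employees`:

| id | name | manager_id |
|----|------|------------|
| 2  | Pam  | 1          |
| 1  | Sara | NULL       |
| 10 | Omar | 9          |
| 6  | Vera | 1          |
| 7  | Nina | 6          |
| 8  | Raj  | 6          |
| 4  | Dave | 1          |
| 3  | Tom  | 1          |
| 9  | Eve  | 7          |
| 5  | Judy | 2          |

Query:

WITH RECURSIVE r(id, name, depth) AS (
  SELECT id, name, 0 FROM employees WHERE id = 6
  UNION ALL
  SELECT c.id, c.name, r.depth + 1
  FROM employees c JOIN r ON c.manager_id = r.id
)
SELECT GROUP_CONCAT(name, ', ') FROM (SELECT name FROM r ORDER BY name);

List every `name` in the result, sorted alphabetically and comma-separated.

Eve, Nina, Omar, Raj, Vera

Base: id=6 (Vera) at depth 0.
Iteration 1: rows with manager_id in {6} -> Nina (id 7, depth 1), Raj (id 8, depth 1).
Iteration 2: rows with manager_id in {7,8} -> Eve (id 9, depth 2).
Iteration 3: rows with manager_id in {9} -> Omar (id 10, depth 3).
Iteration 4: no rows with manager_id in {10}; recursion stops.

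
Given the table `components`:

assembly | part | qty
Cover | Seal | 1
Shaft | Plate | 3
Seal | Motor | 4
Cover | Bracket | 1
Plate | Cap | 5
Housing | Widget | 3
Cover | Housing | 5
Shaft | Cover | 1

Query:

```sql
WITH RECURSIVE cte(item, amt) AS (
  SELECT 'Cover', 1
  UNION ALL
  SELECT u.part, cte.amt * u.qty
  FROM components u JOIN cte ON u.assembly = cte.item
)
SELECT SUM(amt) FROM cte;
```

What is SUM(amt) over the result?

27

Base: (Cover, amt=1).
Iteration 1: components of {Cover} -> Bracket = 1*1 = 1, Housing = 1*5 = 5, Seal = 1*1 = 1.
Iteration 2: components of {Bracket,Housing,Seal} -> Motor = 1*4 = 4, Widget = 5*3 = 15.
Iteration 3: no further components; recursion stops.
SUM(amt) = 1 + 1 + 1 + 5 + 4 + 15 = 27.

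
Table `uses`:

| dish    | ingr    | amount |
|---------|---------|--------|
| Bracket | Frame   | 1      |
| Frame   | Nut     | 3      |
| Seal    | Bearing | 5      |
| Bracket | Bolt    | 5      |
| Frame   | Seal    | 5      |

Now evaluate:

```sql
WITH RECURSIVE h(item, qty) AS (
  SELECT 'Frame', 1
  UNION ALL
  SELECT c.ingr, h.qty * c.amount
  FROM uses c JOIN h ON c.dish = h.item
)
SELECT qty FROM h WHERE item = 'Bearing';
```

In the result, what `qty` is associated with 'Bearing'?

Base: (Frame, qty=1).
Iteration 1: components of {Frame} -> Nut = 1*3 = 3, Seal = 1*5 = 5.
Iteration 2: components of {Nut,Seal} -> Bearing = 5*5 = 25.
Iteration 3: no further components; recursion stops.

25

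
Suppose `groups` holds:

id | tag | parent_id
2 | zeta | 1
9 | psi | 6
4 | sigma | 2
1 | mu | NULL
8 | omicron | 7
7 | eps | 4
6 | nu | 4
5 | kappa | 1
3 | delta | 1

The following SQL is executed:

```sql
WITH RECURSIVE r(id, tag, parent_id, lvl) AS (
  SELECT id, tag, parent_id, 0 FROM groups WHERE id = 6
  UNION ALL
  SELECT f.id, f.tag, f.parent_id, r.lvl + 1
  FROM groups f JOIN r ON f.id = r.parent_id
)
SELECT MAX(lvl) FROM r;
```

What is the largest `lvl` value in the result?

3

Base: id=6 (nu), parent_id=4, lvl 0.
Iteration 1: join on id=4 -> sigma (id 4, parent_id=2, lvl 1).
Iteration 2: join on id=2 -> zeta (id 2, parent_id=1, lvl 2).
Iteration 3: join on id=1 -> mu (id 1, parent_id=NULL, lvl 3).
Iteration 4: parent_id is NULL; no match; recursion stops.
lvl values: 0, 1, 2, 3; the maximum is 3.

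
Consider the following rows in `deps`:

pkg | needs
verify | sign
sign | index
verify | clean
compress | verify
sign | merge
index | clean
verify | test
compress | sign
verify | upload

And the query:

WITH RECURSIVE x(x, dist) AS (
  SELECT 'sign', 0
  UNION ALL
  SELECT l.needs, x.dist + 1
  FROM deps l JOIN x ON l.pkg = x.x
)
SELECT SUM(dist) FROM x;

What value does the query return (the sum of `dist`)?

4

Base: (sign, dist=0).
Iteration 1: edges from {sign} -> (index, dist=1), (merge, dist=1).
Iteration 2: edges from {index,merge} -> (clean, dist=2).
Iteration 3: no outgoing edges from {clean}; recursion stops.
SUM(dist) = 0 + 1 + 1 + 2 = 4.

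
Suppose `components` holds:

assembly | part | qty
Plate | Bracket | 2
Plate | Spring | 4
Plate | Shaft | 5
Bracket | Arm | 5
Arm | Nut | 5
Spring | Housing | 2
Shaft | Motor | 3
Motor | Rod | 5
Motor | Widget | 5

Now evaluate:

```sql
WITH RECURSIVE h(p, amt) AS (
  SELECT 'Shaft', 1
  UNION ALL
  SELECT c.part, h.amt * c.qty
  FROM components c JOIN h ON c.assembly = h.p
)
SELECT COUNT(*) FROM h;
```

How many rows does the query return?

Base: (Shaft, amt=1).
Iteration 1: components of {Shaft} -> Motor = 1*3 = 3.
Iteration 2: components of {Motor} -> Rod = 3*5 = 15, Widget = 3*5 = 15.
Iteration 3: no further components; recursion stops.
Total rows emitted: 4.

4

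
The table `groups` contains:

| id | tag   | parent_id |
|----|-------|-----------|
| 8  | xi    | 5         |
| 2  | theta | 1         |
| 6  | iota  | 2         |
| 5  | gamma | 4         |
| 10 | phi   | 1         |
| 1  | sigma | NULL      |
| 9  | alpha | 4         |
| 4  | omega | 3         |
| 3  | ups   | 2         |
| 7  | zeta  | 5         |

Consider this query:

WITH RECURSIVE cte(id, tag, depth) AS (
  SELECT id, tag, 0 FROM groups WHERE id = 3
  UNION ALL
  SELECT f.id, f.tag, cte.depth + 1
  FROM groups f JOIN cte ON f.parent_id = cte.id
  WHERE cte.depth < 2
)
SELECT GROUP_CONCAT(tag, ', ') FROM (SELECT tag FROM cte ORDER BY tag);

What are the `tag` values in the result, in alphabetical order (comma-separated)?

Base: id=3 (ups) at depth 0.
Iteration 1: rows with parent_id in {3} -> omega (id 4, depth 1).
Iteration 2: rows with parent_id in {4} -> gamma (id 5, depth 2), alpha (id 9, depth 2).
Iteration 3: depth < 2 fails for all current rows; recursion stops.

alpha, gamma, omega, ups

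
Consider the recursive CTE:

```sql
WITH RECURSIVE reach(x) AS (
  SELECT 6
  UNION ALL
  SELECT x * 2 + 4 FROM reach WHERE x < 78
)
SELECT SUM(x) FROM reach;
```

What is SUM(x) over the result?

290

Base: x=6.
Iteration 1: 6 < 78 holds -> x = 6 * 2 + 4 = 16.
Iteration 2: 16 < 78 holds -> x = 16 * 2 + 4 = 36.
Iteration 3: 36 < 78 holds -> x = 36 * 2 + 4 = 76.
Iteration 4: 76 < 78 holds -> x = 76 * 2 + 4 = 156.
Iteration 5: 156 < 78 fails; recursion stops.
SUM(x) = 6 + 16 + 36 + 76 + 156 = 290.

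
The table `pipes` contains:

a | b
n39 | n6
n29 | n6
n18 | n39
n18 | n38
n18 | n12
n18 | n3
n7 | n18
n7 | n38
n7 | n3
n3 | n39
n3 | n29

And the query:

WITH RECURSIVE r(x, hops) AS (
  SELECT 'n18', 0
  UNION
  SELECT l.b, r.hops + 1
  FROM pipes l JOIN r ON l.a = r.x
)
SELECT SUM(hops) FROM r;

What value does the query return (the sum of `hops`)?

Base: (n18, hops=0).
Iteration 1: edges from {n18} -> (n12, hops=1), (n3, hops=1), (n38, hops=1), (n39, hops=1).
Iteration 2: edges from {n12,n3,n38,n39} -> (n29, hops=2), (n39, hops=2), (n6, hops=2).
Iteration 3: edges from {n29,n39,n6} -> (n6, hops=3). [UNION drops 1 duplicate row(s)]
Iteration 4: no outgoing edges from {n6}; recursion stops.
SUM(hops) = 0 + 1 + 1 + 1 + 1 + 2 + 2 + 2 + 3 = 13.

13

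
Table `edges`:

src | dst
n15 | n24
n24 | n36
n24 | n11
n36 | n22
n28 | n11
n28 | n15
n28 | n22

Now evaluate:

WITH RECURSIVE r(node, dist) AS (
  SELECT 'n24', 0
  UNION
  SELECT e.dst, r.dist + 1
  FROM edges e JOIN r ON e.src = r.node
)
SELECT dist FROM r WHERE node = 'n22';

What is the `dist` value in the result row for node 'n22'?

2

Base: (n24, dist=0).
Iteration 1: edges from {n24} -> (n11, dist=1), (n36, dist=1).
Iteration 2: edges from {n11,n36} -> (n22, dist=2).
Iteration 3: no outgoing edges from {n22}; recursion stops.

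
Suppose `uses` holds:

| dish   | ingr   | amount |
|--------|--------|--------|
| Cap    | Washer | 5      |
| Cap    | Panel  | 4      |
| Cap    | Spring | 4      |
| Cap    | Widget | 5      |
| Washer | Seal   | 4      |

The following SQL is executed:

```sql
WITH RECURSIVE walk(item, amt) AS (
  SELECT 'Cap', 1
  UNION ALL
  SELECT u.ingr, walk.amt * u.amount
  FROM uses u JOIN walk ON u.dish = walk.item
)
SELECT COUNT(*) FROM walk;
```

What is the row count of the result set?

Base: (Cap, amt=1).
Iteration 1: components of {Cap} -> Panel = 1*4 = 4, Spring = 1*4 = 4, Washer = 1*5 = 5, Widget = 1*5 = 5.
Iteration 2: components of {Panel,Spring,Washer,Widget} -> Seal = 5*4 = 20.
Iteration 3: no further components; recursion stops.
Total rows emitted: 6.

6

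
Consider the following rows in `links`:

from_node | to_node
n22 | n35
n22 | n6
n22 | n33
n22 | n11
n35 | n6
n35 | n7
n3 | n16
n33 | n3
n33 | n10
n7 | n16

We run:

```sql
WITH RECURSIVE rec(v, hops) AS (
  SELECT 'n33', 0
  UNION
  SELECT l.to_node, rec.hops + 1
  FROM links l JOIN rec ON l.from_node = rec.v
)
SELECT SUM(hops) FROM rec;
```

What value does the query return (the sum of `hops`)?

4

Base: (n33, hops=0).
Iteration 1: edges from {n33} -> (n10, hops=1), (n3, hops=1).
Iteration 2: edges from {n10,n3} -> (n16, hops=2).
Iteration 3: no outgoing edges from {n16}; recursion stops.
SUM(hops) = 0 + 1 + 1 + 2 = 4.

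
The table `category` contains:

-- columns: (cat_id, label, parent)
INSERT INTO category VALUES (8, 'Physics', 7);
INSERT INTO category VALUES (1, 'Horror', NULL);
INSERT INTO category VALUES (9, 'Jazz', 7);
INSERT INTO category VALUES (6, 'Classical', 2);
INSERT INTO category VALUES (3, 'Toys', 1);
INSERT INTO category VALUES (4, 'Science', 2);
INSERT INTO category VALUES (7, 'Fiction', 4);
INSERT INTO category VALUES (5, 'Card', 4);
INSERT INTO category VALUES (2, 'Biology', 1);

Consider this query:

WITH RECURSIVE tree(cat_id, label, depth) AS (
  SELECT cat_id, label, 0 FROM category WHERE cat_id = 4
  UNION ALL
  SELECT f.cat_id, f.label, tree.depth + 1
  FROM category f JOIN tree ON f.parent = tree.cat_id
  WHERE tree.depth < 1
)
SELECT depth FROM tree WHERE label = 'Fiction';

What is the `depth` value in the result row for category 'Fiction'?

Base: cat_id=4 (Science) at depth 0.
Iteration 1: rows with parent in {4} -> Card (id 5, depth 1), Fiction (id 7, depth 1).
Iteration 2: depth < 1 fails for all current rows; recursion stops.

1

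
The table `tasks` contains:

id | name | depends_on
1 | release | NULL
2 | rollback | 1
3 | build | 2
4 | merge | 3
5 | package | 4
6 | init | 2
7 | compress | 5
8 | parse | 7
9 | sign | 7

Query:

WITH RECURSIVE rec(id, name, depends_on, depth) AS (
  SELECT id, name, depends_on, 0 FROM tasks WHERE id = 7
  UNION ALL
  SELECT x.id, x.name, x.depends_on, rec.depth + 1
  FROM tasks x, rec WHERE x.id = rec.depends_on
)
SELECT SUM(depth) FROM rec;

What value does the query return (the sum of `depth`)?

Base: id=7 (compress), depends_on=5, depth 0.
Iteration 1: join on id=5 -> package (id 5, depends_on=4, depth 1).
Iteration 2: join on id=4 -> merge (id 4, depends_on=3, depth 2).
Iteration 3: join on id=3 -> build (id 3, depends_on=2, depth 3).
Iteration 4: join on id=2 -> rollback (id 2, depends_on=1, depth 4).
Iteration 5: join on id=1 -> release (id 1, depends_on=NULL, depth 5).
Iteration 6: depends_on is NULL; no match; recursion stops.
SUM(depth) = 0 + 1 + 2 + 3 + 4 + 5 = 15.

15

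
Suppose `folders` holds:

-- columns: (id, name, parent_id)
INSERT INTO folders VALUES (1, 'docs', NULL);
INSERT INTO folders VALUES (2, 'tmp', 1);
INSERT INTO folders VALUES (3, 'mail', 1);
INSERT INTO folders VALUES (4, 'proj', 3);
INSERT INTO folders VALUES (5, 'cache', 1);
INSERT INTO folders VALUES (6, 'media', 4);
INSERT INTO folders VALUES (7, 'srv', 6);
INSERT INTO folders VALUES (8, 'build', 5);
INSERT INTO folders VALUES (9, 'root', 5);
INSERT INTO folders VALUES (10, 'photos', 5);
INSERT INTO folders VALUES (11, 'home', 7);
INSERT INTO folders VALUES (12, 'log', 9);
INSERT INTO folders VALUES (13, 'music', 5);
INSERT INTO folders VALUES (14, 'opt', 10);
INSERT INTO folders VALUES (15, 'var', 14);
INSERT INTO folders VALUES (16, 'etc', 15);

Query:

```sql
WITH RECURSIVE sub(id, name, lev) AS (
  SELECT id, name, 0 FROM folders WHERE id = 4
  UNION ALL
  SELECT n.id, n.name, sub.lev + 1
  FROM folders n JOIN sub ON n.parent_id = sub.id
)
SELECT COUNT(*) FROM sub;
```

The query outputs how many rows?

Base: id=4 (proj) at lev 0.
Iteration 1: rows with parent_id in {4} -> media (id 6, lev 1).
Iteration 2: rows with parent_id in {6} -> srv (id 7, lev 2).
Iteration 3: rows with parent_id in {7} -> home (id 11, lev 3).
Iteration 4: no rows with parent_id in {11}; recursion stops.
Total rows emitted: 4.

4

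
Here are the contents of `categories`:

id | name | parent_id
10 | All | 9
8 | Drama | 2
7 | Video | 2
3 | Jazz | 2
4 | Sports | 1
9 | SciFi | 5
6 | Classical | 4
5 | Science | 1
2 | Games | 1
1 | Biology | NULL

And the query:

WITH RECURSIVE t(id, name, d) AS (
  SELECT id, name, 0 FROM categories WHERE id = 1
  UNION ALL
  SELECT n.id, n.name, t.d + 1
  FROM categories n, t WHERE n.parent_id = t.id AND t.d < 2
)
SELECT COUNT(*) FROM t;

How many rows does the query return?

Base: id=1 (Biology) at d 0.
Iteration 1: rows with parent_id in {1} -> Games (id 2, d 1), Sports (id 4, d 1), Science (id 5, d 1).
Iteration 2: rows with parent_id in {2,4,5} -> Jazz (id 3, d 2), Classical (id 6, d 2), Video (id 7, d 2), Drama (id 8, d 2), SciFi (id 9, d 2).
Iteration 3: d < 2 fails for all current rows; recursion stops.
Total rows emitted: 9.

9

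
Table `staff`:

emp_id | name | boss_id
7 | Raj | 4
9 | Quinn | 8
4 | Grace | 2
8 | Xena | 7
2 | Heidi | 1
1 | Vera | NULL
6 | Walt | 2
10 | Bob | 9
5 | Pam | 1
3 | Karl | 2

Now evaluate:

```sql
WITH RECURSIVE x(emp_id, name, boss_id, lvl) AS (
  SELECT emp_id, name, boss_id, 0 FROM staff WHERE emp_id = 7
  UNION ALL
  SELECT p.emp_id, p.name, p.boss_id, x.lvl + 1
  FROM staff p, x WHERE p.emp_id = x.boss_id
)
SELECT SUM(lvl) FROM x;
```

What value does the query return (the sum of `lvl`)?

6

Base: emp_id=7 (Raj), boss_id=4, lvl 0.
Iteration 1: join on emp_id=4 -> Grace (id 4, boss_id=2, lvl 1).
Iteration 2: join on emp_id=2 -> Heidi (id 2, boss_id=1, lvl 2).
Iteration 3: join on emp_id=1 -> Vera (id 1, boss_id=NULL, lvl 3).
Iteration 4: boss_id is NULL; no match; recursion stops.
SUM(lvl) = 0 + 1 + 2 + 3 = 6.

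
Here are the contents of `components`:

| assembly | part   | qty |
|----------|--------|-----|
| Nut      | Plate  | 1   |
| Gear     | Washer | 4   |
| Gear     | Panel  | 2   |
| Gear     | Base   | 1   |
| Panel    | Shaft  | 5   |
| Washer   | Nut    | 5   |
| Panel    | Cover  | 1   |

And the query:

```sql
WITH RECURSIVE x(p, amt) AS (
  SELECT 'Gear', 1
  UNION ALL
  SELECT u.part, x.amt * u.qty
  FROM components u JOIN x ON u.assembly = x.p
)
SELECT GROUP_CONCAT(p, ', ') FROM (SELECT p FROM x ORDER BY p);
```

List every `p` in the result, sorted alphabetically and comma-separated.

Base: (Gear, amt=1).
Iteration 1: components of {Gear} -> Base = 1*1 = 1, Panel = 1*2 = 2, Washer = 1*4 = 4.
Iteration 2: components of {Base,Panel,Washer} -> Cover = 2*1 = 2, Nut = 4*5 = 20, Shaft = 2*5 = 10.
Iteration 3: components of {Cover,Nut,Shaft} -> Plate = 20*1 = 20.
Iteration 4: no further components; recursion stops.

Base, Cover, Gear, Nut, Panel, Plate, Shaft, Washer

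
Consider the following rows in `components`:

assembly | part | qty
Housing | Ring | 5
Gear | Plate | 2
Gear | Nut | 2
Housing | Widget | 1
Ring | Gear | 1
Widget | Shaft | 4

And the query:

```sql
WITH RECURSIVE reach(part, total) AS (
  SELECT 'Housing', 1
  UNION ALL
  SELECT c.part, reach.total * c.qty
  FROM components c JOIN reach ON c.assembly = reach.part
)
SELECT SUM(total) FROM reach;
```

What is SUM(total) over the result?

Base: (Housing, total=1).
Iteration 1: components of {Housing} -> Ring = 1*5 = 5, Widget = 1*1 = 1.
Iteration 2: components of {Ring,Widget} -> Gear = 5*1 = 5, Shaft = 1*4 = 4.
Iteration 3: components of {Gear,Shaft} -> Nut = 5*2 = 10, Plate = 5*2 = 10.
Iteration 4: no further components; recursion stops.
SUM(total) = 1 + 5 + 1 + 5 + 4 + 10 + 10 = 36.

36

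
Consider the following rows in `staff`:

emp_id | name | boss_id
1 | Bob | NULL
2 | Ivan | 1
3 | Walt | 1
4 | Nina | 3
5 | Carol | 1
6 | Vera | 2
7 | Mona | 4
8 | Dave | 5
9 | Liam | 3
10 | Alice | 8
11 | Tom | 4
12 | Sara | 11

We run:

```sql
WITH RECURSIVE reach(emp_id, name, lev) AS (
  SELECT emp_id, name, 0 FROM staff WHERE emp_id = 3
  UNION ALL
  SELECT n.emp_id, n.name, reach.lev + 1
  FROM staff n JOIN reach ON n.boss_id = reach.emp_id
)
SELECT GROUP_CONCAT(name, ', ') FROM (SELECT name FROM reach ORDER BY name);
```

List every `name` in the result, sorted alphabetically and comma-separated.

Liam, Mona, Nina, Sara, Tom, Walt

Base: emp_id=3 (Walt) at lev 0.
Iteration 1: rows with boss_id in {3} -> Nina (id 4, lev 1), Liam (id 9, lev 1).
Iteration 2: rows with boss_id in {4,9} -> Mona (id 7, lev 2), Tom (id 11, lev 2).
Iteration 3: rows with boss_id in {7,11} -> Sara (id 12, lev 3).
Iteration 4: no rows with boss_id in {12}; recursion stops.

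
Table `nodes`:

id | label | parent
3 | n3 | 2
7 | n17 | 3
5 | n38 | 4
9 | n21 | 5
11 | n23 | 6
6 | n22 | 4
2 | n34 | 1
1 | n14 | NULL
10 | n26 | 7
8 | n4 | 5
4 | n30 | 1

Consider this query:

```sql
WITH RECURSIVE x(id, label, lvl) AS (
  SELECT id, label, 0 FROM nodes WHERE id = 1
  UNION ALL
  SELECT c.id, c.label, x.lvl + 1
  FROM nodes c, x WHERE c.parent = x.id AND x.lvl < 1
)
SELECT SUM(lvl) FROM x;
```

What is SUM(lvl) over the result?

2

Base: id=1 (n14) at lvl 0.
Iteration 1: rows with parent in {1} -> n34 (id 2, lvl 1), n30 (id 4, lvl 1).
Iteration 2: lvl < 1 fails for all current rows; recursion stops.
SUM(lvl) = 0 + 1 + 1 = 2.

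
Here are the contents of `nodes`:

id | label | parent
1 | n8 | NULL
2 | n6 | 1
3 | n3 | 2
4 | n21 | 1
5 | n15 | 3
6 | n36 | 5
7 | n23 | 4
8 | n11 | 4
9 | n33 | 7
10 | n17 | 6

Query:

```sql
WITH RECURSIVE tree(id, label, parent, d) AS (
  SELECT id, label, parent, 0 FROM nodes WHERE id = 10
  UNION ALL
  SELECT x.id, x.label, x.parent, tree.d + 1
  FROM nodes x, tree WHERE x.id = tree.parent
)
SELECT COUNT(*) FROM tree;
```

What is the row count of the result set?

Base: id=10 (n17), parent=6, d 0.
Iteration 1: join on id=6 -> n36 (id 6, parent=5, d 1).
Iteration 2: join on id=5 -> n15 (id 5, parent=3, d 2).
Iteration 3: join on id=3 -> n3 (id 3, parent=2, d 3).
Iteration 4: join on id=2 -> n6 (id 2, parent=1, d 4).
Iteration 5: join on id=1 -> n8 (id 1, parent=NULL, d 5).
Iteration 6: parent is NULL; no match; recursion stops.
Total rows emitted: 6.

6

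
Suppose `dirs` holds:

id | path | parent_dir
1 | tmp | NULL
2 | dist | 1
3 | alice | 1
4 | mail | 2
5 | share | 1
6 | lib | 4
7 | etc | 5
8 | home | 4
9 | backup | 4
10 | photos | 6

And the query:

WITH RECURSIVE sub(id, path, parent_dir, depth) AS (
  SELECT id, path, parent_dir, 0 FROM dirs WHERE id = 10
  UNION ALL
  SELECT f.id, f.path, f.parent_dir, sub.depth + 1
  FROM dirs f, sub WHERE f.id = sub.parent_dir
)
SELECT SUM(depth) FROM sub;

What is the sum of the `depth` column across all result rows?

10

Base: id=10 (photos), parent_dir=6, depth 0.
Iteration 1: join on id=6 -> lib (id 6, parent_dir=4, depth 1).
Iteration 2: join on id=4 -> mail (id 4, parent_dir=2, depth 2).
Iteration 3: join on id=2 -> dist (id 2, parent_dir=1, depth 3).
Iteration 4: join on id=1 -> tmp (id 1, parent_dir=NULL, depth 4).
Iteration 5: parent_dir is NULL; no match; recursion stops.
SUM(depth) = 0 + 1 + 2 + 3 + 4 = 10.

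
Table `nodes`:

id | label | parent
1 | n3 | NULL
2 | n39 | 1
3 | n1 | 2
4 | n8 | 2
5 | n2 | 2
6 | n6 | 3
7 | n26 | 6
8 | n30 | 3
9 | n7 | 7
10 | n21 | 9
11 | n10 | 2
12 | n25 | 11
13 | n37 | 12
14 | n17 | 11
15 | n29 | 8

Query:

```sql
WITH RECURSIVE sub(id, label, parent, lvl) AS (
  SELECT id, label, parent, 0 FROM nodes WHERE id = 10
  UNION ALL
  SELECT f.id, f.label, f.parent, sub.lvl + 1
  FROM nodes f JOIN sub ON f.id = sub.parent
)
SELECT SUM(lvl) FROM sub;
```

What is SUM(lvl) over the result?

21

Base: id=10 (n21), parent=9, lvl 0.
Iteration 1: join on id=9 -> n7 (id 9, parent=7, lvl 1).
Iteration 2: join on id=7 -> n26 (id 7, parent=6, lvl 2).
Iteration 3: join on id=6 -> n6 (id 6, parent=3, lvl 3).
Iteration 4: join on id=3 -> n1 (id 3, parent=2, lvl 4).
Iteration 5: join on id=2 -> n39 (id 2, parent=1, lvl 5).
Iteration 6: join on id=1 -> n3 (id 1, parent=NULL, lvl 6).
Iteration 7: parent is NULL; no match; recursion stops.
SUM(lvl) = 0 + 1 + 2 + 3 + 4 + 5 + 6 = 21.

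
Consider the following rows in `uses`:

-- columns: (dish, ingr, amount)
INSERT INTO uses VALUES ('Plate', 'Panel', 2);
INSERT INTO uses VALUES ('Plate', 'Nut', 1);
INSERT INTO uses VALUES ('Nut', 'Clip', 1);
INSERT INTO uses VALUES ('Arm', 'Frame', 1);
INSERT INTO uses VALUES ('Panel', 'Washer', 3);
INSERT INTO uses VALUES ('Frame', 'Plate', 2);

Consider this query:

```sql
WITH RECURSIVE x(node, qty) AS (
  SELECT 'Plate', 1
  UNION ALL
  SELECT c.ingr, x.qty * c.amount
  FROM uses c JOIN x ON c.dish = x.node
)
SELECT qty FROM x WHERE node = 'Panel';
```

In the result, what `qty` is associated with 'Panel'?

2

Base: (Plate, qty=1).
Iteration 1: components of {Plate} -> Nut = 1*1 = 1, Panel = 1*2 = 2.
Iteration 2: components of {Nut,Panel} -> Clip = 1*1 = 1, Washer = 2*3 = 6.
Iteration 3: no further components; recursion stops.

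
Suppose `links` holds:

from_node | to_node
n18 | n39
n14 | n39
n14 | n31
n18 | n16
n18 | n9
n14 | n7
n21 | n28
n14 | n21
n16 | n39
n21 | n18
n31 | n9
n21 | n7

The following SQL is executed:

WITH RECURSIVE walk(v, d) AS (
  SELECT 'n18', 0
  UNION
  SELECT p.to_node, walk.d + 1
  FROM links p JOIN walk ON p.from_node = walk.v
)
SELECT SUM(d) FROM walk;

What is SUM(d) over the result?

Base: (n18, d=0).
Iteration 1: edges from {n18} -> (n16, d=1), (n39, d=1), (n9, d=1).
Iteration 2: edges from {n16,n39,n9} -> (n39, d=2).
Iteration 3: no outgoing edges from {n39}; recursion stops.
SUM(d) = 0 + 1 + 1 + 1 + 2 = 5.

5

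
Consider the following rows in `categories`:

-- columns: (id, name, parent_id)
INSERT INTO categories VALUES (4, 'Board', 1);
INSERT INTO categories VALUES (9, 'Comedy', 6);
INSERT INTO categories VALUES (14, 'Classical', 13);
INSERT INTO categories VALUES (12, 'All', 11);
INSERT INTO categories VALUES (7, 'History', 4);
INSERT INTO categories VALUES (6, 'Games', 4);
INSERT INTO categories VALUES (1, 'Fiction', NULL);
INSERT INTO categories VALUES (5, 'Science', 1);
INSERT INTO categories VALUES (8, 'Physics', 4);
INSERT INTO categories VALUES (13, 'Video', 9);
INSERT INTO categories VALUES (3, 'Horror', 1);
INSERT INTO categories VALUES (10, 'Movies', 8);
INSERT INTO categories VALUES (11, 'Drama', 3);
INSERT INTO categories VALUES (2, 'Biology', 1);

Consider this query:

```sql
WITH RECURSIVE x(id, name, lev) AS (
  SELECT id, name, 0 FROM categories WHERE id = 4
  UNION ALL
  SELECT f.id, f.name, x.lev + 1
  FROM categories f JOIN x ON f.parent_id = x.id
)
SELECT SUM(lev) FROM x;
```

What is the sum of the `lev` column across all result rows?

14

Base: id=4 (Board) at lev 0.
Iteration 1: rows with parent_id in {4} -> Games (id 6, lev 1), History (id 7, lev 1), Physics (id 8, lev 1).
Iteration 2: rows with parent_id in {6,7,8} -> Comedy (id 9, lev 2), Movies (id 10, lev 2).
Iteration 3: rows with parent_id in {9,10} -> Video (id 13, lev 3).
Iteration 4: rows with parent_id in {13} -> Classical (id 14, lev 4).
Iteration 5: no rows with parent_id in {14}; recursion stops.
SUM(lev) = 0 + 1 + 1 + 1 + 2 + 2 + 3 + 4 = 14.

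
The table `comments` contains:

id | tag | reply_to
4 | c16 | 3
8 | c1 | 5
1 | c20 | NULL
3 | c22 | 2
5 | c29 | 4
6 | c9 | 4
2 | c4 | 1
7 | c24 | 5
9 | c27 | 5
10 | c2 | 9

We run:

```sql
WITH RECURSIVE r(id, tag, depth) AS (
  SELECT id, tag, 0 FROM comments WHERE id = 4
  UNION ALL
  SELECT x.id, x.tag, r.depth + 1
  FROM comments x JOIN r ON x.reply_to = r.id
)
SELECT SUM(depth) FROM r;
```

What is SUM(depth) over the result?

Base: id=4 (c16) at depth 0.
Iteration 1: rows with reply_to in {4} -> c29 (id 5, depth 1), c9 (id 6, depth 1).
Iteration 2: rows with reply_to in {5,6} -> c24 (id 7, depth 2), c1 (id 8, depth 2), c27 (id 9, depth 2).
Iteration 3: rows with reply_to in {7,8,9} -> c2 (id 10, depth 3).
Iteration 4: no rows with reply_to in {10}; recursion stops.
SUM(depth) = 0 + 1 + 1 + 2 + 2 + 2 + 3 = 11.

11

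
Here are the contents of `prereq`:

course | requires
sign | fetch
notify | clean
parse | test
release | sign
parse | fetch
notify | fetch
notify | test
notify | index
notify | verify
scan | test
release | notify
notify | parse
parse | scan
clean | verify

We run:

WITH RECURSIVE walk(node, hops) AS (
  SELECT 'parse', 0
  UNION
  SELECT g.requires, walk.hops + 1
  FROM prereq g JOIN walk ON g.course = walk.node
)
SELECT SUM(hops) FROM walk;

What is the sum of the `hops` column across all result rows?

5

Base: (parse, hops=0).
Iteration 1: edges from {parse} -> (fetch, hops=1), (scan, hops=1), (test, hops=1).
Iteration 2: edges from {fetch,scan,test} -> (test, hops=2).
Iteration 3: no outgoing edges from {test}; recursion stops.
SUM(hops) = 0 + 1 + 1 + 1 + 2 = 5.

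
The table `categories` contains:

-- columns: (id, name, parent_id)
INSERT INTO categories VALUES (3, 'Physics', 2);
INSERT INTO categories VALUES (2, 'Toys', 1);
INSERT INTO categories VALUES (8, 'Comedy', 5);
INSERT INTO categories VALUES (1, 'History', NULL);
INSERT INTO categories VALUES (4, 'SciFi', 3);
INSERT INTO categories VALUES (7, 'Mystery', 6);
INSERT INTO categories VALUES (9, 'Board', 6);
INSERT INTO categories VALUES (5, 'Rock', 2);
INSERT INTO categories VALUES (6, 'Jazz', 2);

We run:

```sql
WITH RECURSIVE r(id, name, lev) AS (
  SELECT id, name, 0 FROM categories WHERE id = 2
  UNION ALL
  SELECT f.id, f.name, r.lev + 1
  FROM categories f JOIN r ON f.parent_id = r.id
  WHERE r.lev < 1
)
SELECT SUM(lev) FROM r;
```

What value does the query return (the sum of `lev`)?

Base: id=2 (Toys) at lev 0.
Iteration 1: rows with parent_id in {2} -> Physics (id 3, lev 1), Rock (id 5, lev 1), Jazz (id 6, lev 1).
Iteration 2: lev < 1 fails for all current rows; recursion stops.
SUM(lev) = 0 + 1 + 1 + 1 = 3.

3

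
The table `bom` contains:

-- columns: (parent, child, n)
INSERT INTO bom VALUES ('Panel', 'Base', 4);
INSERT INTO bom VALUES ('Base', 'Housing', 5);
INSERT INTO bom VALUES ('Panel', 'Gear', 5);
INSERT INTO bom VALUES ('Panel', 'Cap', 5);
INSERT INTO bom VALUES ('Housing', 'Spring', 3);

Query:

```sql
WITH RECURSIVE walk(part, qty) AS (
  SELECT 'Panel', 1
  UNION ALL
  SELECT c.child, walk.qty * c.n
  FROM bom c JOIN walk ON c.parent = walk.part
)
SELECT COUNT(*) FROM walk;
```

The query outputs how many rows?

Base: (Panel, qty=1).
Iteration 1: components of {Panel} -> Base = 1*4 = 4, Cap = 1*5 = 5, Gear = 1*5 = 5.
Iteration 2: components of {Base,Cap,Gear} -> Housing = 4*5 = 20.
Iteration 3: components of {Housing} -> Spring = 20*3 = 60.
Iteration 4: no further components; recursion stops.
Total rows emitted: 6.

6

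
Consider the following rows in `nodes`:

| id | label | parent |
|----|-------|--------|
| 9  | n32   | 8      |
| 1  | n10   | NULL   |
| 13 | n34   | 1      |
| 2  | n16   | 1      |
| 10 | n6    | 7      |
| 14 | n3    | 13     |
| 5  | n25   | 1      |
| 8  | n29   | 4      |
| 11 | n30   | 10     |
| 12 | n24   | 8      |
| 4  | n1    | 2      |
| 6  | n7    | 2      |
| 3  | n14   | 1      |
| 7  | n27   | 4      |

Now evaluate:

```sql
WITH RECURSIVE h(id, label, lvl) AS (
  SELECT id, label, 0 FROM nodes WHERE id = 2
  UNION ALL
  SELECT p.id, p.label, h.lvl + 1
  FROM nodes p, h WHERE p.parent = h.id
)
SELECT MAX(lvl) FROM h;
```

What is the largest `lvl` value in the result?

Base: id=2 (n16) at lvl 0.
Iteration 1: rows with parent in {2} -> n1 (id 4, lvl 1), n7 (id 6, lvl 1).
Iteration 2: rows with parent in {4,6} -> n27 (id 7, lvl 2), n29 (id 8, lvl 2).
Iteration 3: rows with parent in {7,8} -> n32 (id 9, lvl 3), n6 (id 10, lvl 3), n24 (id 12, lvl 3).
Iteration 4: rows with parent in {9,10,12} -> n30 (id 11, lvl 4).
Iteration 5: no rows with parent in {11}; recursion stops.
lvl values: 0, 1, 1, 2, 2, 3, 3, 3, 4; the maximum is 4.

4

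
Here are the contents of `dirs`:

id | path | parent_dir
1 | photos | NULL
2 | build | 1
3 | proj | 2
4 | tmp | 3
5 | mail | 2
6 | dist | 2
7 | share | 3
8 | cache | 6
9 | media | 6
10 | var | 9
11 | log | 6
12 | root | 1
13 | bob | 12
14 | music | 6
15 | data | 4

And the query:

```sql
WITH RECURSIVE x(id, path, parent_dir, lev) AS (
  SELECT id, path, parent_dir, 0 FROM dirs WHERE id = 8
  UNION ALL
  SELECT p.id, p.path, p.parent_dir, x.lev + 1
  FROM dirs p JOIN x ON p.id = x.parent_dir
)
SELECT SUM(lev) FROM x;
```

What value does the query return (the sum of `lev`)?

Base: id=8 (cache), parent_dir=6, lev 0.
Iteration 1: join on id=6 -> dist (id 6, parent_dir=2, lev 1).
Iteration 2: join on id=2 -> build (id 2, parent_dir=1, lev 2).
Iteration 3: join on id=1 -> photos (id 1, parent_dir=NULL, lev 3).
Iteration 4: parent_dir is NULL; no match; recursion stops.
SUM(lev) = 0 + 1 + 2 + 3 = 6.

6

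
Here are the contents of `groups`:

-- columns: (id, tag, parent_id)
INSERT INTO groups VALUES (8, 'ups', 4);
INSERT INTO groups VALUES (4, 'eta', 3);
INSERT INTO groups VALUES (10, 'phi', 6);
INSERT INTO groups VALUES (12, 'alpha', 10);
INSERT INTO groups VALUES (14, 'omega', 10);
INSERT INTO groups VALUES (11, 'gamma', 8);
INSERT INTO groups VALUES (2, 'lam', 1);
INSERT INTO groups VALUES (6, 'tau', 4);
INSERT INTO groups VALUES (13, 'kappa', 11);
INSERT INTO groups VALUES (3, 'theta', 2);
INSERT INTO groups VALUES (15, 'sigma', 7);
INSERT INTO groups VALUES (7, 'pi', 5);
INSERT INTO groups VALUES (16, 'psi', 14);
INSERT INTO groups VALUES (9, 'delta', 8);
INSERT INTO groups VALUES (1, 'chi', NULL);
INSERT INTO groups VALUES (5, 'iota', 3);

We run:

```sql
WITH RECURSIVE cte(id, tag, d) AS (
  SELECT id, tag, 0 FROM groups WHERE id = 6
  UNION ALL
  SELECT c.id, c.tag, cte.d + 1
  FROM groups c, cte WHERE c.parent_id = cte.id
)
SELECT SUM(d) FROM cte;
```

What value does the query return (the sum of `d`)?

8

Base: id=6 (tau) at d 0.
Iteration 1: rows with parent_id in {6} -> phi (id 10, d 1).
Iteration 2: rows with parent_id in {10} -> alpha (id 12, d 2), omega (id 14, d 2).
Iteration 3: rows with parent_id in {12,14} -> psi (id 16, d 3).
Iteration 4: no rows with parent_id in {16}; recursion stops.
SUM(d) = 0 + 1 + 2 + 2 + 3 = 8.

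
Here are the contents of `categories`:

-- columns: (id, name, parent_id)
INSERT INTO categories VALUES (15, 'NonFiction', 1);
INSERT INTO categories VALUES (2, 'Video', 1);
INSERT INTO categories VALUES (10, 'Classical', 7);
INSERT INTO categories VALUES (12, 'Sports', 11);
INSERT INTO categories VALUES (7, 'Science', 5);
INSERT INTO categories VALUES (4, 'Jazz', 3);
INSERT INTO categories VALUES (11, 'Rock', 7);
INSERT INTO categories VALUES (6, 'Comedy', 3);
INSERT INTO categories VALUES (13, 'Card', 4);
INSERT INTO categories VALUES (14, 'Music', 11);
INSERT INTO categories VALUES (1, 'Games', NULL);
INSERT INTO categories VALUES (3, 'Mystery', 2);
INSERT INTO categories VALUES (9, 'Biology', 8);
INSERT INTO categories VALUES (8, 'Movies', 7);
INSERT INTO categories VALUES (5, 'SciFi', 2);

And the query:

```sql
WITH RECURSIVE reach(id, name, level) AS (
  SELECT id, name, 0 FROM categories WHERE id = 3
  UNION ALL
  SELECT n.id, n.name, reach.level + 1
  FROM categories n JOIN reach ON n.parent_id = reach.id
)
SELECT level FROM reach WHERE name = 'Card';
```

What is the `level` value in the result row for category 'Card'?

Base: id=3 (Mystery) at level 0.
Iteration 1: rows with parent_id in {3} -> Jazz (id 4, level 1), Comedy (id 6, level 1).
Iteration 2: rows with parent_id in {4,6} -> Card (id 13, level 2).
Iteration 3: no rows with parent_id in {13}; recursion stops.

2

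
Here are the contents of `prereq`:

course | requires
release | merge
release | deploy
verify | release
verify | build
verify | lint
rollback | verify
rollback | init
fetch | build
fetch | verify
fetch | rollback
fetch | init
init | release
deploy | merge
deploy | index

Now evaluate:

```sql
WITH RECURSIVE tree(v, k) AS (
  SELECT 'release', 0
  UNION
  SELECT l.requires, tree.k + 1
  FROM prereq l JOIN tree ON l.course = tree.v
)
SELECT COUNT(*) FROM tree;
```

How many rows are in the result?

Base: (release, k=0).
Iteration 1: edges from {release} -> (deploy, k=1), (merge, k=1).
Iteration 2: edges from {deploy,merge} -> (index, k=2), (merge, k=2).
Iteration 3: no outgoing edges from {index,merge}; recursion stops.
Total rows emitted: 5.

5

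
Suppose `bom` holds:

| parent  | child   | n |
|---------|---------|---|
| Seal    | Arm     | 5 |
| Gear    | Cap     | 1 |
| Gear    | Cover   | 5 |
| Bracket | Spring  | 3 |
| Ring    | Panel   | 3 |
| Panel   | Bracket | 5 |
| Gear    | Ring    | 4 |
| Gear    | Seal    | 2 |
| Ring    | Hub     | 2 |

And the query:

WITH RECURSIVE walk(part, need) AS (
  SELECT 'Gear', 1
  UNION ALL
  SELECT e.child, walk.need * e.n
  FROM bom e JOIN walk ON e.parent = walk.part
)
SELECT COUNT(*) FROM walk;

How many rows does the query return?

10

Base: (Gear, need=1).
Iteration 1: components of {Gear} -> Cap = 1*1 = 1, Cover = 1*5 = 5, Ring = 1*4 = 4, Seal = 1*2 = 2.
Iteration 2: components of {Cap,Cover,Ring,Seal} -> Arm = 2*5 = 10, Hub = 4*2 = 8, Panel = 4*3 = 12.
Iteration 3: components of {Arm,Hub,Panel} -> Bracket = 12*5 = 60.
Iteration 4: components of {Bracket} -> Spring = 60*3 = 180.
Iteration 5: no further components; recursion stops.
Total rows emitted: 10.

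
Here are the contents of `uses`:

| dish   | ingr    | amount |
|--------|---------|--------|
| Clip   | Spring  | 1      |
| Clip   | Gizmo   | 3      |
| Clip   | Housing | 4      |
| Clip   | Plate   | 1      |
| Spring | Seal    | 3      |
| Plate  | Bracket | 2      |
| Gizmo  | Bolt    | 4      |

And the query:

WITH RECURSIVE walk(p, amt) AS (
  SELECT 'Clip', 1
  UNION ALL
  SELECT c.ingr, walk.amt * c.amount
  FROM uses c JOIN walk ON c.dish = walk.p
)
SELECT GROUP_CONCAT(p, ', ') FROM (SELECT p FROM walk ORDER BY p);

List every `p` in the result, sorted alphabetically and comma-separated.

Base: (Clip, amt=1).
Iteration 1: components of {Clip} -> Gizmo = 1*3 = 3, Housing = 1*4 = 4, Plate = 1*1 = 1, Spring = 1*1 = 1.
Iteration 2: components of {Gizmo,Housing,Plate,Spring} -> Bolt = 3*4 = 12, Bracket = 1*2 = 2, Seal = 1*3 = 3.
Iteration 3: no further components; recursion stops.

Bolt, Bracket, Clip, Gizmo, Housing, Plate, Seal, Spring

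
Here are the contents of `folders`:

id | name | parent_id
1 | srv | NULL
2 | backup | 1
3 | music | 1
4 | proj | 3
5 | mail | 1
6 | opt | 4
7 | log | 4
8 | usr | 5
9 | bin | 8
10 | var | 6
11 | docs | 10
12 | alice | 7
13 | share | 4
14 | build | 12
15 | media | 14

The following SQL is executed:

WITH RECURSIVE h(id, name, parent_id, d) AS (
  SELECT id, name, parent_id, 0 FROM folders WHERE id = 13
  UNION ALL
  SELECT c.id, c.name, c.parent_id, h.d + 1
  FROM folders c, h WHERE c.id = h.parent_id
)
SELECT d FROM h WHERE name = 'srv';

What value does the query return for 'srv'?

3

Base: id=13 (share), parent_id=4, d 0.
Iteration 1: join on id=4 -> proj (id 4, parent_id=3, d 1).
Iteration 2: join on id=3 -> music (id 3, parent_id=1, d 2).
Iteration 3: join on id=1 -> srv (id 1, parent_id=NULL, d 3).
Iteration 4: parent_id is NULL; no match; recursion stops.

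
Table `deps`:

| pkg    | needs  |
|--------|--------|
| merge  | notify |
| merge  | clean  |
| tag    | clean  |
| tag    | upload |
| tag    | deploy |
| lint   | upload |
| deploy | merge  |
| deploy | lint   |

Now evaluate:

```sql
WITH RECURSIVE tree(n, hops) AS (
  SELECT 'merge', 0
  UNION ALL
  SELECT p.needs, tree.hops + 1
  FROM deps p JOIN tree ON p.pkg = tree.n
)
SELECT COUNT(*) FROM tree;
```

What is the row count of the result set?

3

Base: (merge, hops=0).
Iteration 1: edges from {merge} -> (clean, hops=1), (notify, hops=1).
Iteration 2: no outgoing edges from {clean,notify}; recursion stops.
Total rows emitted: 3.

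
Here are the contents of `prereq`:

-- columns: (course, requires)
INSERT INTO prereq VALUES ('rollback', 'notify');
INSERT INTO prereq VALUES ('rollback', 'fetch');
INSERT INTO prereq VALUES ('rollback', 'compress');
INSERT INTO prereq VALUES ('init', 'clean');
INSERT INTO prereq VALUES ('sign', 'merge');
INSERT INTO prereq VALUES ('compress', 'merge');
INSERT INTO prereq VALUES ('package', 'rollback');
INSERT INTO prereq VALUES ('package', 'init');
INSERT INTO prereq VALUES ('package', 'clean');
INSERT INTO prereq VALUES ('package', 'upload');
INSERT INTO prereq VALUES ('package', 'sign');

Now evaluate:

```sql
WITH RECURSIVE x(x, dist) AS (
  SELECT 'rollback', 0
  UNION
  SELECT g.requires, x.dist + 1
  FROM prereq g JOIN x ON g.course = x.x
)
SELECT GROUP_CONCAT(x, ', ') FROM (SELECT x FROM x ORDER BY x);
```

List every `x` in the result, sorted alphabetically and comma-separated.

Base: (rollback, dist=0).
Iteration 1: edges from {rollback} -> (compress, dist=1), (fetch, dist=1), (notify, dist=1).
Iteration 2: edges from {compress,fetch,notify} -> (merge, dist=2).
Iteration 3: no outgoing edges from {merge}; recursion stops.

compress, fetch, merge, notify, rollback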